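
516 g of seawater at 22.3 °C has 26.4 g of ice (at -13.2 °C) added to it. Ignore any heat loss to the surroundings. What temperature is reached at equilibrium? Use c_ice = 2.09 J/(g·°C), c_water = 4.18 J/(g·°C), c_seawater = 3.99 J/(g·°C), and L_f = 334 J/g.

T_f ≈ 16.8 °C

Energy conservation, ΣQ = 0:
warm ice to 0 °C: 26.4×2.09×(0 − (-13.2)) = 728.32
  melt ice: 26.4×334 = 8817.6
  meltwater 0→T: 26.4×4.18×T = 110.35 T
  seawater cools: 516×3.99×(T − 22.3) = 2058.8(T − 22.3)
2169.2 T = 45912 − 9545.9 = 36366
T ≈ 16.76 °C — above 0 °C, consistent with complete melting.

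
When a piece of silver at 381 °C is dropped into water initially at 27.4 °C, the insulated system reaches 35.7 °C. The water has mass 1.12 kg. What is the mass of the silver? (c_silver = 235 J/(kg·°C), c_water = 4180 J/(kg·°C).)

Heat lost by the silver = heat gained by the water:
m×235×(381 − 35.7) = 1.12×4180×(35.7 − 27.4)
81146 m = 38857  ⇒  m ≈ 0.4789 kg

m ≈ 0.479 kg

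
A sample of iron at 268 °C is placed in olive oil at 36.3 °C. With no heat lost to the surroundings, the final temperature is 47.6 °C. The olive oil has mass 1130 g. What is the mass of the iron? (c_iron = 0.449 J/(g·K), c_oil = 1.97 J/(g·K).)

m ≈ 254 g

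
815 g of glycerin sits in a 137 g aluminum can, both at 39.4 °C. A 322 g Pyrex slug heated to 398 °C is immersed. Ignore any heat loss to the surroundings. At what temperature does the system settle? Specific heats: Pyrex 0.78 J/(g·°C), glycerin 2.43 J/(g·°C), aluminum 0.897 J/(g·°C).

T_f ≈ 77.7 °C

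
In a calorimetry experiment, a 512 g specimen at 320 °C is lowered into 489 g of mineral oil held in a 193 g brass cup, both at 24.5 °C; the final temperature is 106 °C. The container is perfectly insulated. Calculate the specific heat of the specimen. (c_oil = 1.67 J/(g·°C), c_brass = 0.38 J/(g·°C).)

c ≈ 0.662 J/(g·°C)

Taking heat into each body as positive, Σ m c ΔT = 0:
512·c·(106 − 320) + 489·1.67·(106 − 24.5) + 193·0.38·(106 − 24.5) = 0
-109568 c = -72533
c = -72533/-109568 ≈ 0.662 J/(g·°C)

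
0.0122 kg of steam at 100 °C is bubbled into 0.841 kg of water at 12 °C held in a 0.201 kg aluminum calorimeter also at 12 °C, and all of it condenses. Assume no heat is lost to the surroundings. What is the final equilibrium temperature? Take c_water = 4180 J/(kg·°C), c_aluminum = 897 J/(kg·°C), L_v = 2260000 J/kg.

T_f ≈ 20.6 °C

Energy balance with sensible and latent terms:
latent heat released on condensation: 0.0122×2260000 = 27572
  condensed water 100 °C→T: 51(T − 100)
  water warms: 0.841×4180×(T − 12) = 3515.4(T − 12)
  cup: 180.3(T − 12)
3746.7 T = 27572 + 5099.6 + 44348 = 77020
T ≈ 20.56 °C, under the boiling point, so the assumption holds.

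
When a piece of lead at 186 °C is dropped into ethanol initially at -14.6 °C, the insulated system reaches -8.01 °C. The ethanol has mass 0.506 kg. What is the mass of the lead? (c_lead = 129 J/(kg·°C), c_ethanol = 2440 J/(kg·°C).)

Energy conservation, ΣQ = 0:
m×129×(-8.01 − 186) + 0.506×2440×(-8.01 − (-14.6)) = 0
-25027 m = -8136.3
m = -8136.3/-25027 ≈ 0.3251 kg

m ≈ 0.325 kg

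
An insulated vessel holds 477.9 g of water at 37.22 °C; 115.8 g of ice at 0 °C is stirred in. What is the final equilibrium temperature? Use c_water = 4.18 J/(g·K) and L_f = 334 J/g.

T_f ≈ 14.4 °C

Setting the total heat transfer to zero:
fusion: m_ice L_f = 115.8·334 = 38677
  warm the meltwater: 484.04 T
  water: 1997.6(T − 37.22)
2481.7 T = 74351 − 38677 = 35674
T ≈ 14.38 °C (positive, so assuming full melt was valid).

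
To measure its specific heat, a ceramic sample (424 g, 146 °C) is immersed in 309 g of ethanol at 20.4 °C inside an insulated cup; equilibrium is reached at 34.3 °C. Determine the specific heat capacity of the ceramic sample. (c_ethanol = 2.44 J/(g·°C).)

Conservation of energy gives ΣQ = 0:
424·c·(34.3 − 146) + 309·2.44·(34.3 − 20.4) = 0
-47361 c = -10480
c = -10480/-47361 ≈ 0.2213 J/(g·°C)

c ≈ 0.221 J/(g·°C)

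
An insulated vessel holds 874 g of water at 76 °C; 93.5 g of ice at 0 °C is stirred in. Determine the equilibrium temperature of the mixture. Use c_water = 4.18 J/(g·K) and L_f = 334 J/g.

Net heat exchanged in the isolated system is zero:
melt ice: 93.5·334 = 31229; warm the meltwater: 390.83 T; water: 3653.3(T − 76)
4044.1 T = 277652 − 31229 = 246423
T ≈ 60.93 °C. Since T > 0 °C, the all-ice-melts assumption holds.

T_f ≈ 60.9 °C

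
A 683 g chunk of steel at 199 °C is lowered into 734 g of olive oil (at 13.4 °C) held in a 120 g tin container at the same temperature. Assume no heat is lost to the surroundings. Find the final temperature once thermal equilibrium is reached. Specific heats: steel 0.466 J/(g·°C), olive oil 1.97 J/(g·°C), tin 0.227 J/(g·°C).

T_f = Σ m_i c_i T_i / Σ m_i c_i:
T_f = (318.28*199 + 1446*13.4 + 27.24*13.4) / (318.28 + 1446 + 27.24)
    = 83078 / 1791.5 ≈ 46.37 °C

T_f ≈ 46.4 °C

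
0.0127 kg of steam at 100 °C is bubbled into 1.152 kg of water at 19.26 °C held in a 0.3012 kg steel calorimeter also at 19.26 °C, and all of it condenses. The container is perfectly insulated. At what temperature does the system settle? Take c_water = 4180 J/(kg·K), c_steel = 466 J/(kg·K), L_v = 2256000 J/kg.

Setting the total heat transfer to zero:
condense steam: −0.0127×2256000 = −28651
  condensate cools 100→T: 0.0127×4180×(T − 100) = 53.09(T − 100)
  original water: 4815.4(T − 19.26)
  steel cup: 0.3012×466×(T − 19.26) = 140.36(T − 19.26)
5008.8 T = 28651 + 5308.6 + 95447 = 129407
T ≈ 25.84 °C — below 100 °C, confirming all the steam condensed.

T_f ≈ 25.8 °C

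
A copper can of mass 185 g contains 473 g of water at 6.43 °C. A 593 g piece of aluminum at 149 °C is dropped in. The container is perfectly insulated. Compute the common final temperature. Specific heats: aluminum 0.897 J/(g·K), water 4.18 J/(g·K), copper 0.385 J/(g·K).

Conservation of energy gives ΣQ = 0:
593·0.897·(T − 149) + 473·4.18·(T − 6.43) + 185·0.385·(T − 6.43) = 0
531.92(T − 149) + 1977.1(T − 6.43) + 71.23(T − 6.43) = 0
(531.92 + 1977.1 + 71.23) T = 531.92·149 + 1977.1·6.43 + 71.23·6.43
T = 92427/2580.3 ≈ 35.82 °C

T_f ≈ 35.8 °C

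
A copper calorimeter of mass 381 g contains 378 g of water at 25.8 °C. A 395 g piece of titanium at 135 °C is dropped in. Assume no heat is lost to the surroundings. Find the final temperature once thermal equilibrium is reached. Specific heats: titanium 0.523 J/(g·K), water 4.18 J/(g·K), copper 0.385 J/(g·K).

T_f ≈ 37.5 °C

Heat gained plus heat lost sum to zero:
395·0.523·(T − 135) + 378·4.18·(T − 25.8) + 381·0.385·(T − 25.8) = 0
1933.3 T = 72438
T ≈ 37.47 °C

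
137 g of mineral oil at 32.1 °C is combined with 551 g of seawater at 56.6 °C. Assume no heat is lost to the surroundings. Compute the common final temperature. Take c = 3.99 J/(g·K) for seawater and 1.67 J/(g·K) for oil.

Heat lost by the seawater equals heat gained by the oil:
551*3.99*(56.6 − T) = 137*1.67*(T − 32.1)
2198.5(56.6 − T) = 228.79(T − 32.1)
2427.3 T = 131779  ⇒  T ≈ 54.29 °C

T_f ≈ 54.3 °C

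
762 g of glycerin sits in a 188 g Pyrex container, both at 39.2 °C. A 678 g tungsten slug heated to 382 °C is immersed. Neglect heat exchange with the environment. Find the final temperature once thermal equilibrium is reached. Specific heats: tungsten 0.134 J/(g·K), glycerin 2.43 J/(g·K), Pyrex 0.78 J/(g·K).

Conservation of energy gives ΣQ = 0:
678·0.134·(T − 382) + 762·2.43·(T − 39.2) + 188·0.78·(T − 39.2) = 0
90.85(T − 382) + 1851.7(T − 39.2) + 146.64(T − 39.2) = 0
2089.2 T = 113039
T = 113039 / 2089.2 = 54.1 °C

T_f ≈ 54.1 °C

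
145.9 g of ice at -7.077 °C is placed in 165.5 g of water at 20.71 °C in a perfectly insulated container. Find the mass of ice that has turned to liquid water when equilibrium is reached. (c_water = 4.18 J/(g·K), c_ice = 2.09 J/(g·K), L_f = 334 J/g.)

m_melted ≈ 36.4 g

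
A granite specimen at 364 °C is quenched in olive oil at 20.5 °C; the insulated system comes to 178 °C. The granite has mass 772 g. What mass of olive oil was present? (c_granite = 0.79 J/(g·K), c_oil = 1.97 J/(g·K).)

Heat lost by the granite = heat gained by the oil:
772·0.79·(364 − 178) = m·1.97·(178 − 20.5)
310.27 m = 113438  ⇒  m ≈ 365.6 g

m ≈ 366 g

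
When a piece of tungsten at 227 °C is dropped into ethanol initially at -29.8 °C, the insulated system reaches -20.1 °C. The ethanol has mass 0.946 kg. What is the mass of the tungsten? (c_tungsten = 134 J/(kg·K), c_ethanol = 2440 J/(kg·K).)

m ≈ 0.676 kg

|Q_tungsten| = |Q_ethanol|:
m×134×(227 − -20.1) = 0.946×2440×(-20.1 − (-29.8))
33111 m = 22390  ⇒  m ≈ 0.6762 kg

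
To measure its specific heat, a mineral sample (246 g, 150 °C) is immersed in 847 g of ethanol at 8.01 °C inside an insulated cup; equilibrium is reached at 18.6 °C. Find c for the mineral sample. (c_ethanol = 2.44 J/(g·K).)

c ≈ 0.677 J/(g·K)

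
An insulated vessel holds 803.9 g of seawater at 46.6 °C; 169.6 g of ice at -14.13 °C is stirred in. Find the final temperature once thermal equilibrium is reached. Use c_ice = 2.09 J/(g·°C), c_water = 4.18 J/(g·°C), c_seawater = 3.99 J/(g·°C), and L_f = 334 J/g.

T_f ≈ 22.4 °C

Energy balance with sensible and latent terms:
warm ice to 0 °C: 169.6·2.09·(0 − (-14.13)) = 5008.6
  fusion: m_ice L_f = 169.6·334 = 56646
  warm the meltwater: 708.93 T
  seawater cools: 803.9·3.99·(T − 46.6) = 3207.6(T − 46.6)
3916.5 T = 149472 − 61655 = 87817
T ≈ 22.42 °C (positive, so assuming full melt was valid).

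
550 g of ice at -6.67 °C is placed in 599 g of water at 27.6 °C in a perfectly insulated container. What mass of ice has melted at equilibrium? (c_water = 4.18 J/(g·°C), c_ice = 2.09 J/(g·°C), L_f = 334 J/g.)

Heat available from the water dropping to 0 °C: 599×4.18×27.6 = 69105 J.
Of that, 550×2.09×6.67 = 7667.2 J goes to bring the ice to 0 °C, leaving 61438 J.
Melting all 550 g of ice would need 550×334 = 183700 J.
Since 61438 < 183700 J, not all the ice melts; equilibrium is at 0 °C.
m_melt = 61438 / L_f = 183.9 g.

m_melted ≈ 184 g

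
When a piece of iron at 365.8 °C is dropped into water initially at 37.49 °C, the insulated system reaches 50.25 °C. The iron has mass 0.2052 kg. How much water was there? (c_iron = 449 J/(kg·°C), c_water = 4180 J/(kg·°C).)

m ≈ 0.545 kg

|Q_iron| = |Q_water|:
0.2052×449×(365.8 − 50.25) = m×4180×(50.25 − 37.49)
53337 m = 29073  ⇒  m ≈ 0.5451 kg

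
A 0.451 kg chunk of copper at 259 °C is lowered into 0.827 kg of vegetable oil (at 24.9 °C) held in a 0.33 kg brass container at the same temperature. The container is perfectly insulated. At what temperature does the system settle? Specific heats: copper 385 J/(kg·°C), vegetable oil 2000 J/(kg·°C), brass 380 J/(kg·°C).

T_f ≈ 45.7 °C

Conservation of energy gives ΣQ = 0:
0.451·385·(T − 259) + 0.827·2000·(T − 24.9) + 0.33·380·(T − 24.9) = 0
173.63(T − 259) + 1654(T − 24.9) + 125.4(T − 24.9) = 0
(173.63 + 1654 + 125.4) T = 173.63·259 + 1654·24.9 + 125.4·24.9
T = 89279 / 1953 = 45.7 °C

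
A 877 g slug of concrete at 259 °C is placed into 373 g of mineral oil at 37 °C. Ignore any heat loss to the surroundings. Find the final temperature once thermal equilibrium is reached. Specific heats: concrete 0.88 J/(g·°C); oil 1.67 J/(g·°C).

T_f ≈ 159.8 °C

With ΣQ=0 the equilibrium temperature is the m·c-weighted mean:
T_f = (771.76×259 + 622.91×37) / (771.76 + 622.91)
    = 222934 / 1394.7 ≈ 159.85 °C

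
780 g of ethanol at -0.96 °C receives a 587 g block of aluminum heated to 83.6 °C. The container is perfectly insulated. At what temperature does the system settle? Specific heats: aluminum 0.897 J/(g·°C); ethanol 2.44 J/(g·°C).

T_f ≈ 17.4 °C

Energy conservation, ΣQ = 0:
587*0.897*(T − 83.6) + 780*2.44*(T − (-0.96)) = 0
526.54(T − 83.6) + 1903.2(T − (-0.96)) = 0
(526.54 + 1903.2) T = 526.54*83.6 + 1903.2*(-0.96)
T = 42192/2429.7 ≈ 17.36 °C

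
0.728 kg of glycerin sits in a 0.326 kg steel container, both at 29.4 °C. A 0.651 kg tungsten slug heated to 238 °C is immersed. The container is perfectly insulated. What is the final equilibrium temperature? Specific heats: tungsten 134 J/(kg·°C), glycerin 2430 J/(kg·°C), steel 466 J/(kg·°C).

T_f = Σ m_i c_i T_i / Σ m_i c_i:
T_f = (87.23·238 + 1769·29.4 + 151.92·29.4) / (87.23 + 1769 + 151.92)
    = 77238 / 2008.2 ≈ 38.46 °C

T_f ≈ 38.5 °C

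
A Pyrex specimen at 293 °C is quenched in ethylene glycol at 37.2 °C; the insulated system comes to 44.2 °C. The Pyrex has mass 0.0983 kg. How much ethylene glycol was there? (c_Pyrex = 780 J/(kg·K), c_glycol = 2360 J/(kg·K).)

m ≈ 1.15 kg

Heat gained plus heat lost sum to zero:
0.0983·780·(44.2 − 293) + m·2360·(44.2 − 37.2) = 0
16520 m = 19076
m = 19076/16520 ≈ 1.155 kg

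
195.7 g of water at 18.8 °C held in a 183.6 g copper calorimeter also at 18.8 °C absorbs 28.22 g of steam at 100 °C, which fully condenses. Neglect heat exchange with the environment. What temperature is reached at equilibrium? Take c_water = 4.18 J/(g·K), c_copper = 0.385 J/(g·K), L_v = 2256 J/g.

T_f ≈ 91.6 °C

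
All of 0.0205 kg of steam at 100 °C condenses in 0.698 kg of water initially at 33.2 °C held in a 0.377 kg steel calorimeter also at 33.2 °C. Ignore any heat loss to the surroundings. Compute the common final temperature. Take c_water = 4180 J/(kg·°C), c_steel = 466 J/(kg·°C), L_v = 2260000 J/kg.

T_f ≈ 49.6 °C

Net heat exchanged in the isolated system is zero:
latent heat released on condensation: 0.0205×2260000 = 46330; condensed water 100 °C→T: 85.69(T − 100); water warms: 0.698×4180×(T − 33.2) = 2917.6(T − 33.2); cup: 175.68(T − 33.2)
3179 T = 46330 + 8569 + 102698 = 157597
T ≈ 49.57 °C (< 100 °C, so full condensation is consistent).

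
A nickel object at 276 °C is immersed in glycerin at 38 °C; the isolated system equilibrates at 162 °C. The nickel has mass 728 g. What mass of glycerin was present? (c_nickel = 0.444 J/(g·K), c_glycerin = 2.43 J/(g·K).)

m ≈ 122 g

|Q_nickel| = |Q_glycerin|:
728×0.444×(276 − 162) = m×2.43×(162 − 38)
301.32 m = 36848  ⇒  m ≈ 122.3 g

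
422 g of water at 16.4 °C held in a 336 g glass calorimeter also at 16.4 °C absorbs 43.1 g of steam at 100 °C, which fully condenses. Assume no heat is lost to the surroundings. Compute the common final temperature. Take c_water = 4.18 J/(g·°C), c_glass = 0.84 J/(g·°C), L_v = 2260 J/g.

T_f ≈ 66.9 °C

Energy conservation, ΣQ = 0:
condense steam: −43.1×2260 = −97406
  condensate cools 100→T: 43.1×4.18×(T − 100) = 180.16(T − 100)
  original water: 1764(T − 16.4)
  cup: 282.24(T − 16.4)
2226.4 T = 97406 + 18016 + 33558 = 148979
T ≈ 66.92 °C (< 100 °C, so full condensation is consistent).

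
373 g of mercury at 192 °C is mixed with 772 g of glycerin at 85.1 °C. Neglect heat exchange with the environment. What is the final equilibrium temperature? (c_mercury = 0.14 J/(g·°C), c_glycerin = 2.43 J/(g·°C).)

T_f ≈ 88.0 °C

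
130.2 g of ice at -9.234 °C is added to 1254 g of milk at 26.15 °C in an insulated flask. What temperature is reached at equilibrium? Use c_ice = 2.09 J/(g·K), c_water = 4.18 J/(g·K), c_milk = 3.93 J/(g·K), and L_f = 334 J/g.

T_f ≈ 15.1 °C

Heat gained plus heat lost sum to zero:
ice -9.234→0 °C: 130.2·2.09·9.234 = 2512.7
  melt ice: 130.2·334 = 43487
  warm the meltwater: 544.24 T
  milk cools: 1254·3.93·(T − 26.15) = 4928.2(T − 26.15)
5472.5 T = 128873 − 46000 = 82873
T ≈ 15.14 °C — above 0 °C, consistent with complete melting.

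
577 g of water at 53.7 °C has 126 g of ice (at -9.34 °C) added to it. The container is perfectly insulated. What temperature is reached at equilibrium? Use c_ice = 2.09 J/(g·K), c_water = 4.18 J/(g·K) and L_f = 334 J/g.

T_f ≈ 28.9 °C

Energy balance with sensible and latent terms:
ice -9.34→0 °C: 126·2.09·9.34 = 2459.6; melt ice: 126·334 = 42084; meltwater 0→T: 126·4.18·T = 526.68 T; water cools: 577·4.18·(T − 53.7) = 2411.9(T − 53.7)
2938.5 T = 129517 − 44544 = 84973
T ≈ 28.92 °C. Since T > 0 °C, the all-ice-melts assumption holds.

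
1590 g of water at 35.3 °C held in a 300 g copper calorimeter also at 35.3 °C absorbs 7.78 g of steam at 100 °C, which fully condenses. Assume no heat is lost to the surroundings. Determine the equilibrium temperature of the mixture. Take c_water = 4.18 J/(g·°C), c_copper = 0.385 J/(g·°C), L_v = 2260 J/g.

T_f ≈ 38.2 °C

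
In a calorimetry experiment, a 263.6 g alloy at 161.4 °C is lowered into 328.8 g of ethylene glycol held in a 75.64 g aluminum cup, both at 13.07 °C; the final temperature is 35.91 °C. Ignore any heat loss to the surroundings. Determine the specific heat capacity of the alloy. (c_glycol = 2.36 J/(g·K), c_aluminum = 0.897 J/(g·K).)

Taking heat into each body as positive, Σ m c ΔT = 0:
263.6·c·(35.91 − 161.4) + 328.8·2.36·(35.91 − 13.07) + 75.64·0.897·(35.91 − 13.07) = 0
-33079 c = -19273
c = -19273/-33079 ≈ 0.5826 J/(g·K)

c ≈ 0.583 J/(g·K)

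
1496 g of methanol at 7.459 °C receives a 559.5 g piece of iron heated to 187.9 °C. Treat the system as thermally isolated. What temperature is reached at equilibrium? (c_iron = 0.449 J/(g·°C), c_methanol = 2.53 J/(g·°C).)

T_f ≈ 18.7 °C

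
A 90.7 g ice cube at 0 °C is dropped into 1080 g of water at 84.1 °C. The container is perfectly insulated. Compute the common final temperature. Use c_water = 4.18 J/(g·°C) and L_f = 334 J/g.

T_f ≈ 71.4 °C

Let T be the final temperature. ΣQ_i = 0:
fusion: m_ice L_f = 90.7·334 = 30294; warm the meltwater: 379.13 T; water: 4514.4(T − 84.1)
4893.5 T = 379661 − 30294 = 349367
T ≈ 71.39 °C — above 0 °C, consistent with complete melting.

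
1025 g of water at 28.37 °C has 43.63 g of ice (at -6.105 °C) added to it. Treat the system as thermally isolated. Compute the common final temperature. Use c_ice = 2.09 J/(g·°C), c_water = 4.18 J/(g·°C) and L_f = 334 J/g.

T_f ≈ 23.8 °C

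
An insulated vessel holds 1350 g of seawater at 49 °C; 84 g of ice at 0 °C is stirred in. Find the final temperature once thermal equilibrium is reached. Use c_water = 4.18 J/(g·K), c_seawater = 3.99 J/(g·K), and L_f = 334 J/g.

T_f ≈ 41.1 °C

Energy conservation, ΣQ = 0:
latent heat to melt: 84·334 = 28056; warm the meltwater: 351.12 T; seawater cools: 1350·3.99·(T − 49) = 5386.5(T − 49)
5737.6 T = 263938 − 28056 = 235882
T ≈ 41.11 °C. Since T > 0 °C, the all-ice-melts assumption holds.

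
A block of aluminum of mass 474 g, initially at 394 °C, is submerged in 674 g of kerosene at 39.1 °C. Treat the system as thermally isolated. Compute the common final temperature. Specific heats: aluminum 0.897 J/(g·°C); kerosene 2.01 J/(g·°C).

T_f ≈ 123.9 °C

Conservation of energy gives ΣQ = 0:
474*0.897*(T − 394) + 674*2.01*(T − 39.1) = 0
425.18(T − 394) + 1354.7(T − 39.1) = 0
(425.18 + 1354.7) T = 425.18*394 + 1354.7*39.1
T = 220490/1779.9 ≈ 123.88 °C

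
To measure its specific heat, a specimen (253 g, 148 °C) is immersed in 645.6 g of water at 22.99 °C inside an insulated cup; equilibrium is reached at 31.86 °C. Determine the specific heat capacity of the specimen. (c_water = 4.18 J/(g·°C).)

Conservation of energy gives ΣQ = 0:
253×c×(31.86 − 148) + 645.6×4.18×(31.86 − 22.99) = 0
-29383 c = -23937
c = -23937/-29383 ≈ 0.8146 J/(g·°C)

c ≈ 0.815 J/(g·°C)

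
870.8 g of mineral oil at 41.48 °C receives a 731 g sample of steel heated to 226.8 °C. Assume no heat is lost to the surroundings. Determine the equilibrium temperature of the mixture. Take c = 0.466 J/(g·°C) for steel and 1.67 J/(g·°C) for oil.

T_f ≈ 76.7 °C

Heat lost by the steel equals heat gained by the oil:
731×0.466×(226.8 − T) = 870.8×1.67×(T − 41.48)
340.65(226.8 − T) = 1454.2(T − 41.48)
1794.9 T = 137580  ⇒  T ≈ 76.65 °C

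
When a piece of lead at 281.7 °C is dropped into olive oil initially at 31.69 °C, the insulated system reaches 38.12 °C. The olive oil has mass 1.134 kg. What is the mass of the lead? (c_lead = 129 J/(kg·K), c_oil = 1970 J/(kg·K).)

|Q_lead| = |Q_oil|:
m·129·(281.7 − 38.12) = 1.134·1970·(38.12 − 31.69)
31422 m = 14364  ⇒  m ≈ 0.4572 kg

m ≈ 0.457 kg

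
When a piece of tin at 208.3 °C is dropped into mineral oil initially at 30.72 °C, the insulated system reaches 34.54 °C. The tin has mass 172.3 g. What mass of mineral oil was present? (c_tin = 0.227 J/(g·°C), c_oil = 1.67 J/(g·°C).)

m ≈ 1070 g

Heat lost by the tin = heat gained by the oil:
172.3×0.227×(208.3 − 34.54) = m×1.67×(34.54 − 30.72)
6.379 m = 6796.1  ⇒  m ≈ 1065 g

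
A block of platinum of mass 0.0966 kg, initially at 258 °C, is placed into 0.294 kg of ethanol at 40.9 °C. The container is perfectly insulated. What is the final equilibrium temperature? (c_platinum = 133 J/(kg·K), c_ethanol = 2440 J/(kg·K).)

|Q_platinum| = |Q_ethanol|:
0.0966×133×(258 − T) = 0.294×2440×(T − 40.9)
12.85(258 − T) = 717.36(T − 40.9)
730.21 T = 32655  ⇒  T ≈ 44.72 °C

T_f ≈ 44.7 °C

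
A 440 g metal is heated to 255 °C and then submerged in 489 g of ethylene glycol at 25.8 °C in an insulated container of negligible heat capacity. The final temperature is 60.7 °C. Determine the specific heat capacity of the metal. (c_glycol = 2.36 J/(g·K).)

c ≈ 0.471 J/(g·K)

Energy conservation, ΣQ = 0:
440·c·(60.7 − 255) + 489·2.36·(60.7 − 25.8) = 0
-85492 c = -40276
c = -40276/-85492 ≈ 0.4711 J/(g·K)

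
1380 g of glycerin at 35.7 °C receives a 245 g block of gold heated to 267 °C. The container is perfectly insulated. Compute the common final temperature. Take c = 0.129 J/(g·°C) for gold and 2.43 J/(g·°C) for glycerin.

Taking heat into each body as positive, Σ m c ΔT = 0:
245*0.129*(T − 267) + 1380*2.43*(T − 35.7) = 0
31.61(T − 267) + 3353.4(T − 35.7) = 0
(31.61 + 3353.4) T = 31.61*267 + 3353.4*35.7
T ≈ 37.86 °C

T_f ≈ 37.9 °C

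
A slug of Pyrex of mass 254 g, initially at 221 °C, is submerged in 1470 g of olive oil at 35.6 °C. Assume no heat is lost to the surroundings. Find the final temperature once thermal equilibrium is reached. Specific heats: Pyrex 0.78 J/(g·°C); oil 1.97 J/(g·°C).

Net heat exchanged in the isolated system is zero:
254*0.78*(T − 221) + 1470*1.97*(T − 35.6) = 0
3094 T = 146879
T = 146879/3094 ≈ 47.47 °C

T_f ≈ 47.5 °C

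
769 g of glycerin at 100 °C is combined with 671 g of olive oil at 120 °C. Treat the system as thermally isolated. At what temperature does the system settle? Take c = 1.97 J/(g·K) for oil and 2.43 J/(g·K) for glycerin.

T_f ≈ 108.3 °C

T_f is the heat-capacity-weighted average of the initial temperatures:
T_f = (1321.9×120 + 1868.7×100) / (1321.9 + 1868.7)
    = 345491 / 3190.5 ≈ 108.29 °C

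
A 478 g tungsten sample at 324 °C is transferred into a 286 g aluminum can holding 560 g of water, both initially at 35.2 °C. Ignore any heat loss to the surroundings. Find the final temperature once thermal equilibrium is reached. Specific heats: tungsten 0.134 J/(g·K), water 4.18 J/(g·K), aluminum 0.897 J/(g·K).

Setting the total heat transfer to zero:
478·0.134·(T − 324) + 560·4.18·(T − 35.2) + 286·0.897·(T − 35.2) = 0
64.05(T − 324) + 2340.8(T − 35.2) + 256.54(T − 35.2) = 0
2661.4 T = 112179
T = 112179/2661.4 ≈ 42.15 °C

T_f ≈ 42.2 °C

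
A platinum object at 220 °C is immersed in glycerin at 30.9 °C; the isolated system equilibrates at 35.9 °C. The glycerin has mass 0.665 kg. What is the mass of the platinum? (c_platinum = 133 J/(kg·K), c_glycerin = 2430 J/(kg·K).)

Heat lost by the platinum = heat gained by the glycerin:
m×133×(220 − 35.9) = 0.665×2430×(35.9 − 30.9)
24485 m = 8079.8  ⇒  m ≈ 0.33 kg

m ≈ 0.33 kg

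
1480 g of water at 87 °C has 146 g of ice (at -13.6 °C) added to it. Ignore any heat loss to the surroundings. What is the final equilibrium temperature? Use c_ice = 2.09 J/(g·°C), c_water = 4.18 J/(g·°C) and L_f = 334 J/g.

T_f ≈ 71.4 °C

Let T be the final temperature. ΣQ_i = 0:
warm ice to 0 °C: 146×2.09×(0 − (-13.6)) = 4149.9
  latent heat to melt: 146×334 = 48764
  warm the meltwater: 610.28 T
  water cools: 1480×4.18×(T − 87) = 6186.4(T − 87)
6796.7 T = 538217 − 52914 = 485303
T ≈ 71.40 °C (positive, so assuming full melt was valid).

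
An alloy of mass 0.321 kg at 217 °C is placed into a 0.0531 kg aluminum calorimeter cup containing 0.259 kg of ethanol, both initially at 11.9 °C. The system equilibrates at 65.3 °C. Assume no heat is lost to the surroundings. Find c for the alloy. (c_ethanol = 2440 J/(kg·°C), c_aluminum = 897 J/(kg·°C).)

Taking heat into each body as positive, Σ m c ΔT = 0:
0.321·c·(65.3 − 217) + 0.259·2440·(65.3 − 11.9) + 0.0531·897·(65.3 − 11.9) = 0
-48.7 c = -36290
c = -36290/-48.7 ≈ 745.2 J/(kg·°C)

c ≈ 745 J/(kg·°C)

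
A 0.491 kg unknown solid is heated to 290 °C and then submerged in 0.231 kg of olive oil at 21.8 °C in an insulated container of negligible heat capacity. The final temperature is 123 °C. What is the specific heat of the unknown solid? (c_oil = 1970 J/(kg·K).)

m_s c (T_s − T_f) = m_oil c_oil (T_f − T_0):
0.491×c×(290 − 123) = 0.231×1970×(123 − 21.8)
82 c = 46053  ⇒  c ≈ 561.6 J/(kg·K)

c ≈ 562 J/(kg·K)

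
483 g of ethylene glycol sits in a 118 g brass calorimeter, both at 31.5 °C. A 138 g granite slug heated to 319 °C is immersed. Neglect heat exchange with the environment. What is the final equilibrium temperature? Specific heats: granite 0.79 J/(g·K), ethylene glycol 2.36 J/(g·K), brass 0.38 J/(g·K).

T_f ≈ 55.7 °C

Taking heat into each body as positive, Σ m c ΔT = 0:
138·0.79·(T − 319) + 483·2.36·(T − 31.5) + 118·0.38·(T − 31.5) = 0
109.02(T − 319) + 1139.9(T − 31.5) + 44.84(T − 31.5) = 0
(109.02 + 1139.9 + 44.84) T = 109.02·319 + 1139.9·31.5 + 44.84·31.5
T = 72096 / 1293.7 = 55.7 °C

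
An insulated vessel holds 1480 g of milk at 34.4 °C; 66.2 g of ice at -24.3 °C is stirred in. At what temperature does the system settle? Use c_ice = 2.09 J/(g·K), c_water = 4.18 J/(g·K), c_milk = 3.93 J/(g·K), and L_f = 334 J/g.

T_f ≈ 28.7 °C

Conservation of energy gives ΣQ = 0:
warm ice to 0 °C: 66.2×2.09×(0 − (-24.3)) = 3362.1
  latent heat to melt: 66.2×334 = 22111
  meltwater 0→T: 66.2×4.18×T = 276.72 T
  milk: 5816.4(T − 34.4)
6093.1 T = 200084 − 25473 = 174611
T ≈ 28.66 °C (positive, so assuming full melt was valid).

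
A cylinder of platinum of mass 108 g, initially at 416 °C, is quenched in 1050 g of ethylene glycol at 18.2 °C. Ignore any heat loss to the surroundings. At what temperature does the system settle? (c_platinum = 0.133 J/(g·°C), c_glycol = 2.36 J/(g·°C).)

T_f ≈ 20.5 °C

Net heat exchanged in the isolated system is zero:
108*0.133*(T − 416) + 1050*2.36*(T − 18.2) = 0
14.36(T − 416) + 2478(T − 18.2) = 0
(14.36 + 2478) T = 14.36*416 + 2478*18.2
T = 51075/2492.4 ≈ 20.49 °C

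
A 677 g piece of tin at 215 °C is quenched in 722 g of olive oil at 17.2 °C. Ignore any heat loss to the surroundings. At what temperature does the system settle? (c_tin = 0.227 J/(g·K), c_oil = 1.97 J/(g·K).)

T_f = Σ m_i c_i T_i / Σ m_i c_i:
T_f = (153.68*215 + 1422.3*17.2) / (153.68 + 1422.3)
    = 57505 / 1576 ≈ 36.49 °C

T_f ≈ 36.5 °C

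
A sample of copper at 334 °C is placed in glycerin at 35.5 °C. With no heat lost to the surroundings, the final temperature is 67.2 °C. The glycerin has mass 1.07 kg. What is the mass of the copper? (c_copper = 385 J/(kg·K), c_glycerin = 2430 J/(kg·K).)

m ≈ 0.802 kg

|Q_copper| = |Q_glycerin|:
m×385×(334 − 67.2) = 1.07×2430×(67.2 − 35.5)
102718 m = 82423  ⇒  m ≈ 0.8024 kg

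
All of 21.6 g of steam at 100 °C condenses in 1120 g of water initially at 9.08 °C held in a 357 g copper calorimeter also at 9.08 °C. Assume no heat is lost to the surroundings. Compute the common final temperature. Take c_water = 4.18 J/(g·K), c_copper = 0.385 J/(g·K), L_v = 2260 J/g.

T_f ≈ 20.7 °C

Net heat exchanged in the isolated system is zero:
latent heat released on condensation: 21.6×2260 = 48816
  condensed water 100 °C→T: 90.29(T − 100)
  original water: 4681.6(T − 9.08)
  cup: 137.44(T − 9.08)
4909.3 T = 48816 + 9028.8 + 43757 = 101602
T ≈ 20.70 °C — below 100 °C, confirming all the steam condensed.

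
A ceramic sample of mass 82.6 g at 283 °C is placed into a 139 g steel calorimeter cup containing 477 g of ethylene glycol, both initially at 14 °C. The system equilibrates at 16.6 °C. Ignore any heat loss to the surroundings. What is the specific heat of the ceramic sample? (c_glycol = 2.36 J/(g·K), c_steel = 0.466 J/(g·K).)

Heat gained plus heat lost sum to zero:
82.6×c×(16.6 − 283) + 477×2.36×(16.6 − 14) + 139×0.466×(16.6 − 14) = 0
-22005 c = -3095.3
c = -3095.3/-22005 ≈ 0.1407 J/(g·K)

c ≈ 0.141 J/(g·K)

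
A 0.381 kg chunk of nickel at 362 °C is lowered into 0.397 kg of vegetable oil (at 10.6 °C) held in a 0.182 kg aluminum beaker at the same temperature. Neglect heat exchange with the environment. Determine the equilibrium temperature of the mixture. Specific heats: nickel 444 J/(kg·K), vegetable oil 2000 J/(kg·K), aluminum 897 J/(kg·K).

Net heat exchanged in the isolated system is zero:
0.381*444*(T − 362) + 0.397*2000*(T − 10.6) + 0.182*897*(T − 10.6) = 0
169.16(T − 362) + 794(T − 10.6) + 163.25(T − 10.6) = 0
(169.16 + 794 + 163.25) T = 169.16*362 + 794*10.6 + 163.25*10.6
T ≈ 63.37 °C

T_f ≈ 63.4 °C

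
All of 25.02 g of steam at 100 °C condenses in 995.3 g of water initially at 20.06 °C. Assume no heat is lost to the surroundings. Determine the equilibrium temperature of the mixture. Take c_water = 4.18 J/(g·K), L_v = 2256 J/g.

Conservation of energy gives ΣQ = 0:
latent heat released on condensation: 25.02·2256 = 56445
  condensate cools 100→T: 25.02·4.18·(T − 100) = 104.58(T − 100)
  water warms: 995.3·4.18·(T − 20.06) = 4160.4(T − 20.06)
4264.9 T = 56445 + 10458 + 83457 = 150360
T ≈ 35.25 °C — below 100 °C, confirming all the steam condensed.

T_f ≈ 35.3 °C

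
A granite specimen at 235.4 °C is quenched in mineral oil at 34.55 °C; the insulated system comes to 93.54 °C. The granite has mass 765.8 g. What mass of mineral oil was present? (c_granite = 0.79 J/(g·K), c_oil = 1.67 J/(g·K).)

m ≈ 871 g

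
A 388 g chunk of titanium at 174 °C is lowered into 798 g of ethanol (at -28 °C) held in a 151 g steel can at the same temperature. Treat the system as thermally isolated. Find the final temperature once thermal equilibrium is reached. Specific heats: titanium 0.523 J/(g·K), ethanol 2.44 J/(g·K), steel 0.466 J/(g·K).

T_f ≈ -9.5 °C

Let T be the final temperature. ΣQ_i = 0:
388*0.523*(T − 174) + 798*2.44*(T − (-28)) + 151*0.466*(T − (-28)) = 0
2220.4 T = -21181
T = -21181 / 2220.4 = -9.54 °C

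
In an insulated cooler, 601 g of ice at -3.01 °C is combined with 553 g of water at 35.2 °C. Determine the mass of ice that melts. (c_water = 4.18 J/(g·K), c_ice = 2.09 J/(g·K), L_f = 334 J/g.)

m_melted ≈ 232 g

Cooling the water to 0 °C releases 553·4.18·35.2 = 81366 J.
Warming the ice to 0 °C takes 601·2.09·3.01 = 3780.8 J, leaving 77585 J for melting.
To melt every bit of ice: 601·334 = 200734 J.
That's not enough to melt it all — equilibrium is at 0 °C with ice remaining.
Mass melted = 77585/334 ≈ 232.3 g.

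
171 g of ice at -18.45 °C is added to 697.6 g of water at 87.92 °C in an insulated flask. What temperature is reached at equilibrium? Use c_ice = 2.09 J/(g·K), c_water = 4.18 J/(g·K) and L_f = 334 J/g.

Energy balance with sensible and latent terms:
ice -18.45→0 °C: 171·2.09·18.45 = 6593.8; fusion: m_ice L_f = 171·334 = 57114; meltwater 0→T: 171·4.18·T = 714.78 T; water: 2916(T − 87.92)
3630.7 T = 256372 − 63708 = 192664
T ≈ 53.06 °C — above 0 °C, consistent with complete melting.

T_f ≈ 53.1 °C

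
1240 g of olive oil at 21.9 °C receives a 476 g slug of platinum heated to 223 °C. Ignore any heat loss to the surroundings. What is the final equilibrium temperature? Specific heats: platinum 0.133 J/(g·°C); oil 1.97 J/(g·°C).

T_f ≈ 27.0 °C

Net heat exchanged in the isolated system is zero:
476×0.133×(T − 223) + 1240×1.97×(T − 21.9) = 0
2506.1 T = 67615
T = 67615/2506.1 ≈ 26.98 °C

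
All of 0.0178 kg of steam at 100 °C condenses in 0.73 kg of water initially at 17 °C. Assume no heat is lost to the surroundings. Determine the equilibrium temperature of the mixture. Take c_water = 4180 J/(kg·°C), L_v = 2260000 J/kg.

Net heat exchanged in the isolated system is zero:
condense steam: −0.0178·2260000 = −40228; condensate cools 100→T: 0.0178·4180·(T − 100) = 74.4(T − 100); water warms: 0.73·4180·(T − 17) = 3051.4(T − 17)
3125.8 T = 40228 + 7440.4 + 51874 = 99542
T ≈ 31.85 °C — below 100 °C, confirming all the steam condensed.

T_f ≈ 31.8 °C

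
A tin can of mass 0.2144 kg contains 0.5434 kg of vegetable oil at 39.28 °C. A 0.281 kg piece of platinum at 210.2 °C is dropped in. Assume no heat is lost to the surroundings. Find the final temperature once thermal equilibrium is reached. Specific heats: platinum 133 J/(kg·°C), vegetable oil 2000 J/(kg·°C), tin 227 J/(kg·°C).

T_f ≈ 44.7 °C

Taking heat into each body as positive, Σ m c ΔT = 0:
0.281×133×(T − 210.2) + 0.5434×2000×(T − 39.28) + 0.2144×227×(T − 39.28) = 0
1172.8 T = 52457
T ≈ 44.73 °C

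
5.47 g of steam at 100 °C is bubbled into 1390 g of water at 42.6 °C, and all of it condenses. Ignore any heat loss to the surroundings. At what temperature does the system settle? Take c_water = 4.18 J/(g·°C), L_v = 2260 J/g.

T_f ≈ 44.9 °C

Taking heat into each body as positive, Σ m c ΔT = 0:
condense steam: −5.47·2260 = −12362
  condensed water 100 °C→T: 22.86(T − 100)
  original water: 5810.2(T − 42.6)
5833.1 T = 12362 + 2286.5 + 247515 = 262163
T ≈ 44.94 °C — below 100 °C, confirming all the steam condensed.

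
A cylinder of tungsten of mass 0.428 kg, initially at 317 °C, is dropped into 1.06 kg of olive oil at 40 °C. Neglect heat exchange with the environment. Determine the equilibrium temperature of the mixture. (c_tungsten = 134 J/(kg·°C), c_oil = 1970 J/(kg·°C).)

T_f ≈ 47.4 °C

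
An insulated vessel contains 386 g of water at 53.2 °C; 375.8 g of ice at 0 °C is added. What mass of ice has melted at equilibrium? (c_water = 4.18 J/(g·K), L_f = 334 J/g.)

Cooling the water to 0 °C releases 386×4.18×53.2 = 85837 J.
Fully melting the ice requires m_ice L_f = 375.8×334 = 125517 J.
85837 J < 125517 J, so only part of the ice melts and the system sits at 0 °C.
m_melted×334 = 85837  ⇒  m_melted ≈ 257 g.

m_melted ≈ 257 g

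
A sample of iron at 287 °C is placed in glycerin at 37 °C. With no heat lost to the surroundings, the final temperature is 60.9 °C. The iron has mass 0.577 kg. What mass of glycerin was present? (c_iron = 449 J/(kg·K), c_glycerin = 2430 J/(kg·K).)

m ≈ 1.01 kg

Let T be the final temperature. ΣQ_i = 0:
0.577·449·(60.9 − 287) + m·2430·(60.9 − 37) = 0
58077 m = 58576
m = 58576/58077 ≈ 1.009 kg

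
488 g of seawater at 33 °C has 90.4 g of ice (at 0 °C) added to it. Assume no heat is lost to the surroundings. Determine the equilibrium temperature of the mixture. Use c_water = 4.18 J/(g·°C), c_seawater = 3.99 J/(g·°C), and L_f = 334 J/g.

T_f ≈ 14.7 °C

Taking heat into each body as positive, Σ m c ΔT = 0:
melt ice: 90.4·334 = 30194; warm the meltwater: 377.87 T; seawater: 1947.1(T − 33)
2325 T = 64255 − 30194 = 34061
T ≈ 14.65 °C — above 0 °C, consistent with complete melting.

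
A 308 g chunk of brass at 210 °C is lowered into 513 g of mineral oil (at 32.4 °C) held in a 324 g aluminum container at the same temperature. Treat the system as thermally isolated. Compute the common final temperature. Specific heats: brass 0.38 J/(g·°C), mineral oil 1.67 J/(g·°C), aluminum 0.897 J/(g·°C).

T_f ≈ 48.8 °C

Heat gained plus heat lost sum to zero:
308×0.38×(T − 210) + 513×1.67×(T − 32.4) + 324×0.897×(T − 32.4) = 0
1264.4 T = 61752
T = 61752/1264.4 ≈ 48.84 °C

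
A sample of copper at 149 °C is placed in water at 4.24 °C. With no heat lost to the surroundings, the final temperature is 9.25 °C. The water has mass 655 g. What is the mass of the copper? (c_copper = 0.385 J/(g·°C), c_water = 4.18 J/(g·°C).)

m ≈ 255 g

Heat gained plus heat lost sum to zero:
m×0.385×(9.25 − 149) + 655×4.18×(9.25 − 4.24) = 0
-53.8 m = -13717
m = -13717/-53.8 ≈ 254.9 g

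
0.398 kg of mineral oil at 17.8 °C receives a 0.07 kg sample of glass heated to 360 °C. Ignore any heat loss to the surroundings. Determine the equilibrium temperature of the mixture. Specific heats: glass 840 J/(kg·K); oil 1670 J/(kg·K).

T_f ≈ 45.6 °C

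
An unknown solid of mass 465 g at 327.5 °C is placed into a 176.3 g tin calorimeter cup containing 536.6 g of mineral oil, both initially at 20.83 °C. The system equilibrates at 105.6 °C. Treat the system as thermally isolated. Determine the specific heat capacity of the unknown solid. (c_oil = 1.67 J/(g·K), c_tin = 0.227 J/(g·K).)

Energy conservation, ΣQ = 0:
465×c×(105.6 − 327.5) + 536.6×1.67×(105.6 − 20.83) + 176.3×0.227×(105.6 − 20.83) = 0
-103184 c = -79357
c = -79357/-103184 ≈ 0.7691 J/(g·K)

c ≈ 0.769 J/(g·K)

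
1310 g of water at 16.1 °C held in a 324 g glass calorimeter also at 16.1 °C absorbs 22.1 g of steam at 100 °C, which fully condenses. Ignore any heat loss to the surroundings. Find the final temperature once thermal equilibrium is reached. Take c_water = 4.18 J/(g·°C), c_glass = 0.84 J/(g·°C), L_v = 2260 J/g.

T_f ≈ 26.0 °C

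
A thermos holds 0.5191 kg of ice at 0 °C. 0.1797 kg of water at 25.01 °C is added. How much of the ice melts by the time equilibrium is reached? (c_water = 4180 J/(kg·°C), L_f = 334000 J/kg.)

m_melted ≈ 0.0562 kg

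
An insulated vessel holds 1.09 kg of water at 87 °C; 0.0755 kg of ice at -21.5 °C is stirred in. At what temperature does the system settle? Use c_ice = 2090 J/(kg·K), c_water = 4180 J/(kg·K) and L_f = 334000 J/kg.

T_f ≈ 75.5 °C

Let T be the final temperature. ΣQ_i = 0:
warm ice to 0 °C: 0.0755×2090×(0 − (-21.5)) = 3392.6
  latent heat to melt: 0.0755×334000 = 25217
  warm the meltwater: 315.59 T
  water: 4556.2(T − 87)
4871.8 T = 396389 − 28610 = 367780
T ≈ 75.49 °C — above 0 °C, consistent with complete melting.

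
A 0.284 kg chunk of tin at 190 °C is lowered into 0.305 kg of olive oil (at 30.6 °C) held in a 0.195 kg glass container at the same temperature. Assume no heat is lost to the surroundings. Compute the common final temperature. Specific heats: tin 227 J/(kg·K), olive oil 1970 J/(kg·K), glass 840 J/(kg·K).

T_f ≈ 43.0 °C

With ΣQ=0 the equilibrium temperature is the m·c-weighted mean:
T_f = (64.47×190 + 600.85×30.6 + 163.8×30.6) / (64.47 + 600.85 + 163.8)
    = 35647 / 829.12 ≈ 42.99 °C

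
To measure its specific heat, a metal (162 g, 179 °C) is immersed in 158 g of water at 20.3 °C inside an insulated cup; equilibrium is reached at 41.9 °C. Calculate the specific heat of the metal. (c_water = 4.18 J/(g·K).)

c ≈ 0.642 J/(g·K)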